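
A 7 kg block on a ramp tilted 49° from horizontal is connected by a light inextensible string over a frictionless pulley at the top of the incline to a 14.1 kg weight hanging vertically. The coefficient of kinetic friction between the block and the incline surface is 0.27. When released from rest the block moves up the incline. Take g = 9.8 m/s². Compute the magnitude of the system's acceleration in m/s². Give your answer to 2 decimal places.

For the block on the incline: the weight component along the slope is m₁g sin 49° = 7 × 9.8 × 0.7547 = 51.772 N and the normal force is N = m₁g cos 49° = 45.006 N.
Kinetic friction opposes the block's motion up the incline: f = μN = 0.27 × 45.006 = 12.152 N acting down the slope.
Newton's second law for the block (up-slope positive): T − 51.772 − 12.152 = 7 a. For the hanging weight (downward positive): 14.1 × 9.8 − T = 14.1 a.
Adding the two equations eliminates T: 74.256 = 21.1 a, so a = 3.5192 m/s².

3.52 m/s²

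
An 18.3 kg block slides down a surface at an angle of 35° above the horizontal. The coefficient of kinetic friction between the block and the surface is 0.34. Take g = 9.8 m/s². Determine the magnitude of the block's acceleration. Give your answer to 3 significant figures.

Resolving the weight along the incline: the component pulling the block down the slope is mg sin 35° = 18.3 × 9.8 × 0.5736 = 102.869 N, and the normal force is N = mg cos 35° = 18.3 × 9.8 × 0.8192 = 146.915 N.
Kinetic friction acts up the slope with magnitude f = μN = 0.34 × 146.915 = 49.951 N.
Net force along the incline is 102.869 − 49.951 = 52.918 N, so a = 52.918 / 18.3 = 2.8917 m/s².

2.89 m/s²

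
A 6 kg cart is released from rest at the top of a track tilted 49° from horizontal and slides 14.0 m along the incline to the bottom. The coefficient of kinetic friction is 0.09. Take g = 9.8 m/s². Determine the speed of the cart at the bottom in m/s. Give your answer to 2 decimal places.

The weight component along the incline is mg sin 49° = 44.377 N and the normal force is N = mg cos 49° = 38.576 N.
Friction up the slope is f = μN = 0.09 × 38.576 = 3.472 N, so the net downslope force is 44.377 − 3.472 = 40.905 N and a = 40.905 / 6 = 6.8175 m/s².
Starting from rest over a distance of 14.0 m, v² = 2aL = 2 × 6.8175 × 14.0 = 190.8900, so v = 13.8163 m/s.

13.82 m/s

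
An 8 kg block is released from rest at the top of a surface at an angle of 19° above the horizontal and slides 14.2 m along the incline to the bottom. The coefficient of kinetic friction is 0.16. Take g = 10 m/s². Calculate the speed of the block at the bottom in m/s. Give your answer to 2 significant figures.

The weight component along the incline is mg sin 19° = 26.045 N and the normal force is N = mg cos 19° = 75.641 N.
Friction up the slope is f = μN = 0.16 × 75.641 = 12.103 N, so the net downslope force is 26.045 − 12.103 = 13.942 N and a = 13.942 / 8 = 1.7428 m/s².
Starting from rest over a distance of 14.2 m, v² = 2aL = 2 × 1.7428 × 14.2 = 49.4955, so v = 7.0353 m/s.

7.0 m/s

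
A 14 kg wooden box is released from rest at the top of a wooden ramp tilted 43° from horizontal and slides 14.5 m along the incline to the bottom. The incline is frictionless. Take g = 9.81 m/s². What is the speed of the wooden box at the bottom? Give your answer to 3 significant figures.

13.9 m/s

The weight component along the incline is mg sin 43° = 93.666 N and the normal force is N = mg cos 43° = 100.444 N.
With no friction, a = g sin 43° = 6.6904 m/s².
Starting from rest over a distance of 14.5 m, v² = 2aL = 2 × 6.6904 × 14.5 = 194.0216, so v = 13.9292 m/s.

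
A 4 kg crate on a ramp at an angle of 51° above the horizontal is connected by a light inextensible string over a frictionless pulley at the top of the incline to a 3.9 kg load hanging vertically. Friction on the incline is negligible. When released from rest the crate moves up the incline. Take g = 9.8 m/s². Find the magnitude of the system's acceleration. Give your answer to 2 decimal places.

For the crate on the incline: the weight component along the slope is m₁g sin 51° = 4 × 9.8 × 0.7771 = 30.462 N and the normal force is N = m₁g cos 51° = 24.669 N.
Newton's second law for the crate (up-slope positive): T − 30.462 = 4 a. For the hanging load (downward positive): 3.9 × 9.8 − T = 3.9 a.
Adding the two equations eliminates T: 7.758 = 7.9 a, so a = 0.9820 m/s².

0.98 m/s²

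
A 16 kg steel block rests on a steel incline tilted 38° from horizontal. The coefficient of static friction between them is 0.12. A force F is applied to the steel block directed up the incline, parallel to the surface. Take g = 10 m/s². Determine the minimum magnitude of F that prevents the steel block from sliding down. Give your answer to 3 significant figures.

The normal force is N = mg cos 38° = 126.082 N. With F at its minimum the steel block is on the verge of sliding down, so static friction is at its maximum μ_s N = 0.12 × 126.082 = 15.130 N and acts up the slope.
Equilibrium along the incline: F + μ_s N = mg sin 38°, so F = 98.506 − 15.130 = 83.376 N.

83.4 N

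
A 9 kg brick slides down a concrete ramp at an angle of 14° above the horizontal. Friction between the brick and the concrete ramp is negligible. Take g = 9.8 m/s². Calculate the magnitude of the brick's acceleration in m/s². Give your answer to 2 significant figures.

2.4 m/s²

Resolving the weight along the incline: the component pulling the brick down the slope is mg sin 14° = 9 × 9.8 × 0.2419 = 21.336 N, and the normal force is N = mg cos 14° = 9 × 9.8 × 0.9703 = 85.580 N.
With no friction the net force along the incline is 21.336 N, so a = g sin 14° = 21.336 / 9 = 2.3707 m/s².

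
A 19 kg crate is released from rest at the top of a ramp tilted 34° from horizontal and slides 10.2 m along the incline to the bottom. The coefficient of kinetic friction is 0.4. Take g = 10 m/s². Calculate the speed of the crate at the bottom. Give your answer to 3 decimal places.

6.814 m/s

The weight component along the incline is mg sin 34° = 106.247 N and the normal force is N = mg cos 34° = 157.517 N.
Friction up the slope is f = μN = 0.4 × 157.517 = 63.007 N, so the net downslope force is 106.247 − 63.007 = 43.240 N and a = 43.240 / 19 = 2.2758 m/s².
Starting from rest over a distance of 10.2 m, v² = 2aL = 2 × 2.2758 × 10.2 = 46.4263, so v = 6.8137 m/s.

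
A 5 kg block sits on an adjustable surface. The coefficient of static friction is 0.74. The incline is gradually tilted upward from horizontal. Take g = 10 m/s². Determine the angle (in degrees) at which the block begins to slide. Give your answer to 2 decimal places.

At the threshold of sliding, static friction is at its maximum μ_s N and exactly balances the weight component along the incline: mg sin θ = μ_s mg cos θ.
Hence tan θ = μ_s = 0.74, so θ = arctan(0.74) = 36.5014°.

36.50°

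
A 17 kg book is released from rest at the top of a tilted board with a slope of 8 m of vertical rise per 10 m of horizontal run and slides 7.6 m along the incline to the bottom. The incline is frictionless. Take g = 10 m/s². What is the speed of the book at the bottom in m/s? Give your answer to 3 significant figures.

The weight component along the incline is mg sin 38.66° = 106.198 N and the normal force is N = mg cos 38.66° = 132.748 N.
With no friction, a = g sin 38.66° = 6.2470 m/s².
Starting from rest over a distance of 7.6 m, v² = 2aL = 2 × 6.2470 × 7.6 = 94.9544, so v = 9.7445 m/s.

9.74 m/s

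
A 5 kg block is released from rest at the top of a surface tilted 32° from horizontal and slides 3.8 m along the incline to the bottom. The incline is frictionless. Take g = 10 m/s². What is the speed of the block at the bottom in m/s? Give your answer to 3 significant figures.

6.35 m/s

The weight component along the incline is mg sin 32° = 26.496 N and the normal force is N = mg cos 32° = 42.402 N.
With no friction, a = g sin 32° = 5.2992 m/s².
Starting from rest over a distance of 3.8 m, v² = 2aL = 2 × 5.2992 × 3.8 = 40.2739, so v = 6.3462 m/s.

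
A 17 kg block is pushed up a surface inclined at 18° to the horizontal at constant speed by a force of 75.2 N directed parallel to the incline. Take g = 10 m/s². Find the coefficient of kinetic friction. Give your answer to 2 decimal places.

0.14

At constant speed ΣF = 0 along the incline. The applied 75.2 N acts up the slope; the weight component mg sin 18° = 52.533 N and kinetic friction μN both act down the slope.
So 75.2 = 52.533 + μ × 161.680, giving μ = (75.2 − 52.533) / 161.680 = 0.1402.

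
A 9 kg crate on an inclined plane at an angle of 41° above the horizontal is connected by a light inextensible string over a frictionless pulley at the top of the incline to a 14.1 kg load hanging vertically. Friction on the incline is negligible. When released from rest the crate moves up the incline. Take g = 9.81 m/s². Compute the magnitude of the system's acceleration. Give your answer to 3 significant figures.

For the crate on the incline: the weight component along the slope is m₁g sin 41° = 9 × 9.81 × 0.6561 = 57.927 N and the normal force is N = m₁g cos 41° = 66.633 N.
Newton's second law for the crate (up-slope positive): T − 57.927 = 9 a. For the hanging load (downward positive): 14.1 × 9.81 − T = 14.1 a.
Adding the two equations eliminates T: 80.394 = 23.1 a, so a = 3.4803 m/s².

3.48 m/s²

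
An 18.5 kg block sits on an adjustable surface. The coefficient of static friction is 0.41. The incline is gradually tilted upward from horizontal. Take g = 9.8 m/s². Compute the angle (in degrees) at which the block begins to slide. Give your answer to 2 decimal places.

At the threshold of sliding, static friction is at its maximum μ_s N and exactly balances the weight component along the incline: mg sin θ = μ_s mg cos θ.
Hence tan θ = μ_s = 0.41, so θ = arctan(0.41) = 22.2936°.

22.29°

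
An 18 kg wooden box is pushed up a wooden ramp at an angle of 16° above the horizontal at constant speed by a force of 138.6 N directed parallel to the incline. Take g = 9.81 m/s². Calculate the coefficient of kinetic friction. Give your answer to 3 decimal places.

At constant speed ΣF = 0 along the incline. The applied 138.6 N acts up the slope; the weight component mg sin 16° = 48.672 N and kinetic friction μN both act down the slope.
So 138.6 = 48.672 + μ × 169.740, giving μ = (138.6 − 48.672) / 169.740 = 0.5298.

0.530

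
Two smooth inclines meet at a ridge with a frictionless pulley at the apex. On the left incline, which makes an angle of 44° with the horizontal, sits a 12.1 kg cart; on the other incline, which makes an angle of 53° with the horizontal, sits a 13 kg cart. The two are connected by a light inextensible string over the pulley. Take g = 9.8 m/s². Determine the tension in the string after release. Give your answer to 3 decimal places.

Resolve each weight along its own incline: the 12.1 kg mass has component 12.1 × 9.8 × sin 44° = 82.373 N down its slope, and the 13 kg mass has 13 × 9.8 × sin 53° = 101.746 N down its slope.
The 13 kg side's 101.746 N exceeds the other side's 82.373 N, so that mass slides down and the 12.1 kg mass slides up. Taking that direction as positive, Newton's second law for the whole system gives 101.746 − 82.373 = (12.1 + 13) a, so a = 19.373 / 25.1 = 0.7718 m/s².
For the 12.1 kg mass (up-slope positive): T − 82.373 = 12.1 × 0.7718, so T = 91.712 N.

91.712 N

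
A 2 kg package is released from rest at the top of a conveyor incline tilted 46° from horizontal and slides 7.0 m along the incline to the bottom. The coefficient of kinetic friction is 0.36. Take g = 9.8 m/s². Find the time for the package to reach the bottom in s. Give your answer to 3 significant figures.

1.74 s

The weight component along the incline is mg sin 46° = 14.099 N and the normal force is N = mg cos 46° = 13.615 N.
Friction up the slope is f = μN = 0.36 × 13.615 = 4.901 N, so the net downslope force is 14.099 − 4.901 = 9.198 N and a = 9.198 / 2 = 4.5990 m/s².
Starting from rest, L = ½at², so t = √(2L/a) = √(2 × 7.0 / 4.5990) = 1.7447 s.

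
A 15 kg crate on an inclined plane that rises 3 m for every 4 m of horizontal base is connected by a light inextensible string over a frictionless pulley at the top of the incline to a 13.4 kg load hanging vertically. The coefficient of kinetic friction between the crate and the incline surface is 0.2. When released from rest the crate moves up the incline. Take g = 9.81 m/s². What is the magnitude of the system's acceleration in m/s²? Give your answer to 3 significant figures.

0.691 m/s²

For the crate on the incline: the weight component along the slope is m₁g sin 36.87° = 15 × 9.81 × 0.6000 = 88.290 N and the normal force is N = m₁g cos 36.87° = 117.720 N.
Kinetic friction opposes the crate's motion up the incline: f = μN = 0.2 × 117.720 = 23.544 N acting down the slope.
Newton's second law for the crate (up-slope positive): T − 88.290 − 23.544 = 15 a. For the hanging load (downward positive): 13.4 × 9.81 − T = 13.4 a.
Adding the two equations eliminates T: 19.620 = 28.4 a, so a = 0.6908 m/s².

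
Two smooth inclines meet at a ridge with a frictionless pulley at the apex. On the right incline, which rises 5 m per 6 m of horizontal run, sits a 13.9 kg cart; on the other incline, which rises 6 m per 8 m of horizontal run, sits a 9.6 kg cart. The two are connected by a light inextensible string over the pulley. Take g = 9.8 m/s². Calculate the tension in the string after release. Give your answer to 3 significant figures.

69.0 N

Resolve each weight along its own incline: the 13.9 kg mass has component 13.9 × 9.8 × sin 39.81° = 87.206 N down its slope, and the 9.6 kg mass has 9.6 × 9.8 × sin 36.87° = 56.448 N down its slope.
The 13.9 kg side's 87.206 N exceeds the other side's 56.448 N, so that mass slides down and the 9.6 kg mass slides up. Taking that direction as positive, Newton's second law for the whole system gives 87.206 − 56.448 = (13.9 + 9.6) a, so a = 30.758 / 23.5 = 1.3089 m/s².
For the 9.6 kg mass (up-slope positive): T − 56.448 = 9.6 × 1.3089, so T = 69.013 N.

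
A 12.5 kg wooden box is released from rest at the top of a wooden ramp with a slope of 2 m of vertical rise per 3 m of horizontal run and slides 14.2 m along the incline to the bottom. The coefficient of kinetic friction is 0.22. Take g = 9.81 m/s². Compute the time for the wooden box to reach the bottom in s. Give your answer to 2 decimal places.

2.79 s

The weight component along the incline is mg sin 33.69° = 68.020 N and the normal force is N = mg cos 33.69° = 102.030 N.
Friction up the slope is f = μN = 0.22 × 102.030 = 22.447 N, so the net downslope force is 68.020 − 22.447 = 45.573 N and a = 45.573 / 12.5 = 3.6458 m/s².
Starting from rest, L = ½at², so t = √(2L/a) = √(2 × 14.2 / 3.6458) = 2.7910 s.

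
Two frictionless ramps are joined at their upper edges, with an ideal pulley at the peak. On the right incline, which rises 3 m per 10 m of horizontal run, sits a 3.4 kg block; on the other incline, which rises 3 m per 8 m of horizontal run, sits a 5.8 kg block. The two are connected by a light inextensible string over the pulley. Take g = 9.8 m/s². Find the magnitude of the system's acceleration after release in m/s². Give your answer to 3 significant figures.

Resolve each weight along its own incline: the 3.4 kg mass has component 3.4 × 9.8 × sin 16.70° = 9.574 N down its slope, and the 5.8 kg mass has 5.8 × 9.8 × sin 20.56° = 19.958 N down its slope.
The 5.8 kg side's 19.958 N exceeds the other side's 9.574 N, so that mass slides down and the 3.4 kg mass slides up. Taking that direction as positive, Newton's second law for the whole system gives 19.958 − 9.574 = (3.4 + 5.8) a, so a = 10.384 / 9.2 = 1.1287 m/s².

1.13 m/s²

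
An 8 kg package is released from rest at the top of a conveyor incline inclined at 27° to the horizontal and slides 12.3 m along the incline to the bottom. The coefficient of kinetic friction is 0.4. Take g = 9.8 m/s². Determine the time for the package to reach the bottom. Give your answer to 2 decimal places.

The weight component along the incline is mg sin 27° = 35.593 N and the normal force is N = mg cos 27° = 69.855 N.
Friction up the slope is f = μN = 0.4 × 69.855 = 27.942 N, so the net downslope force is 35.593 − 27.942 = 7.651 N and a = 7.651 / 8 = 0.9564 m/s².
Starting from rest, L = ½at², so t = √(2L/a) = √(2 × 12.3 / 0.9564) = 5.0716 s.

5.07 s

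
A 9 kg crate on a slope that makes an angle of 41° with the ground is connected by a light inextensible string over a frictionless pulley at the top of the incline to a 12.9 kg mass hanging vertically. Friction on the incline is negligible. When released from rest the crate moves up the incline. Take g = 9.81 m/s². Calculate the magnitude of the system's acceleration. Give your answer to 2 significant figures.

3.1 m/s²

For the crate on the incline: the weight component along the slope is m₁g sin 41° = 9 × 9.81 × 0.6561 = 57.927 N and the normal force is N = m₁g cos 41° = 66.633 N.
Newton's second law for the crate (up-slope positive): T − 57.927 = 9 a. For the hanging mass (downward positive): 12.9 × 9.81 − T = 12.9 a.
Adding the two equations eliminates T: 68.622 = 21.9 a, so a = 3.1334 m/s².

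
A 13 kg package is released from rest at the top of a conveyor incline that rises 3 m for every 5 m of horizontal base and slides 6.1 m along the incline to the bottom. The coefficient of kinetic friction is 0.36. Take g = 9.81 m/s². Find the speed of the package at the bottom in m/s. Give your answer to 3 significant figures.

The weight component along the incline is mg sin 30.96° = 65.614 N and the normal force is N = mg cos 30.96° = 109.356 N.
Friction up the slope is f = μN = 0.36 × 109.356 = 39.368 N, so the net downslope force is 65.614 − 39.368 = 26.246 N and a = 26.246 / 13 = 2.0189 m/s².
Starting from rest over a distance of 6.1 m, v² = 2aL = 2 × 2.0189 × 6.1 = 24.6306, so v = 4.9629 m/s.

4.96 m/s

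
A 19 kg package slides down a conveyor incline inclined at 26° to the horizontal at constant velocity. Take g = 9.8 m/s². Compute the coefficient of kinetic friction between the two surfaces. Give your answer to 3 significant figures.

0.488

At constant velocity the net force along the incline is zero: mg sin 26° = μ mg cos 26°.
So μ = tan 26° = 0.4384 / 0.8988 = 0.4878.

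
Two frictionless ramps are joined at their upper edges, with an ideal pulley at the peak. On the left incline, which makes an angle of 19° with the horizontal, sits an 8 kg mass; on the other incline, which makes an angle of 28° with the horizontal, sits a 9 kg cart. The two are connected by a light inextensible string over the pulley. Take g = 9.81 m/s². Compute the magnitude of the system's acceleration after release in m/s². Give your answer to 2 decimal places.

Resolve each weight along its own incline: the 8 kg mass has component 8 × 9.81 × sin 19° = 25.551 N down its slope, and the 9 kg mass has 9 × 9.81 × sin 28° = 41.450 N down its slope.
The 9 kg side's 41.450 N exceeds the other side's 25.551 N, so that mass slides down and the 8 kg mass slides up. Taking that direction as positive, Newton's second law for the whole system gives 41.450 − 25.551 = (8 + 9) a, so a = 15.899 / 17 = 0.9352 m/s².

0.94 m/s²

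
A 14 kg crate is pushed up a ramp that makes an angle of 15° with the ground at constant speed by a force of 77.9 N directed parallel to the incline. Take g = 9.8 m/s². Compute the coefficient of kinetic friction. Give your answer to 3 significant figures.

At constant speed ΣF = 0 along the incline. The applied 77.9 N acts up the slope; the weight component mg sin 15° = 35.510 N and kinetic friction μN both act down the slope.
So 77.9 = 35.510 + μ × 132.525, giving μ = (77.9 − 35.510) / 132.525 = 0.3199.

0.320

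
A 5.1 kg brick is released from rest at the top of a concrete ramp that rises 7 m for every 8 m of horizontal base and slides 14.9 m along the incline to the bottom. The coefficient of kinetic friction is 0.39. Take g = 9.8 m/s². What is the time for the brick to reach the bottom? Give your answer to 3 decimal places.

The weight component along the incline is mg sin 41.19° = 32.912 N and the normal force is N = mg cos 41.19° = 37.614 N.
Friction up the slope is f = μN = 0.39 × 37.614 = 14.669 N, so the net downslope force is 32.912 − 14.669 = 18.243 N and a = 18.243 / 5.1 = 3.5771 m/s².
Starting from rest, L = ½at², so t = √(2L/a) = √(2 × 14.9 / 3.5771) = 2.8863 s.

2.886 s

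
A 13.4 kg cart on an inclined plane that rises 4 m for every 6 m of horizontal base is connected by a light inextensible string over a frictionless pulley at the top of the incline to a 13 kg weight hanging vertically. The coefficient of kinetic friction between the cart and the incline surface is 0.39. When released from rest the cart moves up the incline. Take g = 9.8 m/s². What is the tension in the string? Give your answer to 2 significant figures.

For the cart on the incline: the weight component along the slope is m₁g sin 33.69° = 13.4 × 9.8 × 0.5547 = 72.843 N and the normal force is N = m₁g cos 33.69° = 109.265 N.
Kinetic friction opposes the cart's motion up the incline: f = μN = 0.39 × 109.265 = 42.613 N acting down the slope.
Newton's second law for the cart (up-slope positive): T − 72.843 − 42.613 = 13.4 a. For the hanging weight (downward positive): 13 × 9.8 − T = 13 a.
Adding the two equations eliminates T: 11.944 = 26.4 a, so a = 0.4524 m/s².
Then from the hanging weight's equation, T = 13 × (9.8 − 0.4524) = 121.519 N.

120 N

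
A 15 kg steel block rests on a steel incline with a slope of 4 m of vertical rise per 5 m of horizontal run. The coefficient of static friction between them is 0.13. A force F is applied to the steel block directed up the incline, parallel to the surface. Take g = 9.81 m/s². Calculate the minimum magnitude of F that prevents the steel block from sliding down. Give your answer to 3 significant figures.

The normal force is N = mg cos 38.66° = 114.905 N. With F at its minimum the steel block is on the verge of sliding down, so static friction is at its maximum μ_s N = 0.13 × 114.905 = 14.938 N and acts up the slope.
Equilibrium along the incline: F + μ_s N = mg sin 38.66°, so F = 91.924 − 14.938 = 76.986 N.

77.0 N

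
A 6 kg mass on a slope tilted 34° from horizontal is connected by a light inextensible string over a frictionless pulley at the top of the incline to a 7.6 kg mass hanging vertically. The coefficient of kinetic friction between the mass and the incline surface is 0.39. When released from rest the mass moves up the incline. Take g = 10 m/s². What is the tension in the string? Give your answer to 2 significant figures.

For the mass on the incline: the weight component along the slope is m₁g sin 34° = 6 × 10 × 0.5592 = 33.552 N and the normal force is N = m₁g cos 34° = 49.742 N.
Kinetic friction opposes the mass's motion up the incline: f = μN = 0.39 × 49.742 = 19.399 N acting down the slope.
Newton's second law for the mass (up-slope positive): T − 33.552 − 19.399 = 6 a. For the hanging mass (downward positive): 7.6 × 10 − T = 7.6 a.
Adding the two equations eliminates T: 23.049 = 13.6 a, so a = 1.6948 m/s².
Then from the hanging mass's equation, T = 7.6 × (10 − 1.6948) = 63.120 N.

63 N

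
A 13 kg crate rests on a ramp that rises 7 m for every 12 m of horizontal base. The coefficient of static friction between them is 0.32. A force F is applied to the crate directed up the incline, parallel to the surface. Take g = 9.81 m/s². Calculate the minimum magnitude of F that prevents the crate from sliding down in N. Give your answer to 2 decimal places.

29.01 N

The normal force is N = mg cos 30.26° = 110.158 N. With F at its minimum the crate is on the verge of sliding down, so static friction is at its maximum μ_s N = 0.32 × 110.158 = 35.251 N and acts up the slope.
Equilibrium along the incline: F + μ_s N = mg sin 30.26°, so F = 64.259 − 35.251 = 29.008 N.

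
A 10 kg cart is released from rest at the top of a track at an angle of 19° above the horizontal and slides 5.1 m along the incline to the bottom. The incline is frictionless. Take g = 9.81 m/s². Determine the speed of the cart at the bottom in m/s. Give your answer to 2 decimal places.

5.71 m/s

The weight component along the incline is mg sin 19° = 31.938 N and the normal force is N = mg cos 19° = 92.755 N.
With no friction, a = g sin 19° = 3.1938 m/s².
Starting from rest over a distance of 5.1 m, v² = 2aL = 2 × 3.1938 × 5.1 = 32.5768, so v = 5.7076 m/s.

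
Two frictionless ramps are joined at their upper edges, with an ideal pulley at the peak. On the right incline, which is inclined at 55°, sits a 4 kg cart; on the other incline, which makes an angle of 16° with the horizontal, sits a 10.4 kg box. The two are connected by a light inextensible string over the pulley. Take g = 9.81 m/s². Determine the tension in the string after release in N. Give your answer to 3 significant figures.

31.0 N

Resolve each weight along its own incline: the 4 kg mass has component 4 × 9.81 × sin 55° = 32.144 N down its slope, and the 10.4 kg mass has 10.4 × 9.81 × sin 16° = 28.122 N down its slope.
The 4 kg side's 32.144 N exceeds the other side's 28.122 N, so that mass slides down and the 10.4 kg mass slides up. Taking that direction as positive, Newton's second law for the whole system gives 32.144 − 28.122 = (4 + 10.4) a, so a = 4.022 / 14.4 = 0.2793 m/s².
For the 10.4 kg mass (up-slope positive): T − 28.122 = 10.4 × 0.2793, so T = 31.027 N.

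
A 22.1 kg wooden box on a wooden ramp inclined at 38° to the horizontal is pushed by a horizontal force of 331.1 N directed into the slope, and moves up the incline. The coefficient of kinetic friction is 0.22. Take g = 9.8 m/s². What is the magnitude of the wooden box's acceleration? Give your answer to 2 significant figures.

2.0 m/s²

The horizontal push has components F cos 38° = 331.1 × 0.7880 = 260.907 N up the incline and F sin 38° = 331.1 × 0.6157 = 203.858 N pressing into the surface.
The normal force is therefore N = mg cos 38° + F sin 38° = 170.665 + 203.858 = 374.523 N, and kinetic friction down the slope is μN = 0.22 × 374.523 = 82.395 N.
Along the incline: F cos 38° − mg sin 38° − μN = ma, so 260.907 − 133.348 − 82.395 = 22.1 a, giving a = 2.0436 m/s².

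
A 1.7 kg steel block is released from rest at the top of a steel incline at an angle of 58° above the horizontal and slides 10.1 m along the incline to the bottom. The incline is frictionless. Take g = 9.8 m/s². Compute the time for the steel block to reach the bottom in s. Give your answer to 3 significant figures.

The weight component along the incline is mg sin 58° = 14.128 N and the normal force is N = mg cos 58° = 8.828 N.
With no friction, a = g sin 58° = 8.3109 m/s².
Starting from rest, L = ½at², so t = √(2L/a) = √(2 × 10.1 / 8.3109) = 1.5590 s.

1.56 s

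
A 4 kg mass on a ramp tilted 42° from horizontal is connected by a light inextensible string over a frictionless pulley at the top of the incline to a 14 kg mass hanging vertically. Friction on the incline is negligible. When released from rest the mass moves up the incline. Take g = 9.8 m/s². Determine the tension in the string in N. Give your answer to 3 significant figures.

For the mass on the incline: the weight component along the slope is m₁g sin 42° = 4 × 9.8 × 0.6691 = 26.229 N and the normal force is N = m₁g cos 42° = 29.131 N.
Newton's second law for the mass (up-slope positive): T − 26.229 = 4 a. For the hanging mass (downward positive): 14 × 9.8 − T = 14 a.
Adding the two equations eliminates T: 110.971 = 18 a, so a = 6.1651 m/s².
Then from the hanging mass's equation, T = 14 × (9.8 − 6.1651) = 50.889 N.

50.9 N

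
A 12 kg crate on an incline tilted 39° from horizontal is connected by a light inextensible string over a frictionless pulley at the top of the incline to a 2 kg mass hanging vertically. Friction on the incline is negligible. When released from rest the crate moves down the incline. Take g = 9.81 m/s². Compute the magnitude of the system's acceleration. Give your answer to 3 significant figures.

3.89 m/s²

For the crate on the incline: the weight component along the slope is m₁g sin 39° = 12 × 9.81 × 0.6293 = 74.081 N and the normal force is N = m₁g cos 39° = 91.486 N.
Newton's second law for the crate (down-slope positive): 74.081 − T = 12 a. For the hanging mass (upward positive): T − 2 × 9.81 = 2 a.
Adding the two equations eliminates T: 54.461 = 14 a, so a = 3.8901 m/s².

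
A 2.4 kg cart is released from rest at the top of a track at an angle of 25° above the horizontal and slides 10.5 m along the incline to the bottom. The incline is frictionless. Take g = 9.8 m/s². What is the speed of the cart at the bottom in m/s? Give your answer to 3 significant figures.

9.33 m/s

The weight component along the incline is mg sin 25° = 9.940 N and the normal force is N = mg cos 25° = 21.316 N.
With no friction, a = g sin 25° = 4.1417 m/s².
Starting from rest over a distance of 10.5 m, v² = 2aL = 2 × 4.1417 × 10.5 = 86.9757, so v = 9.3261 m/s.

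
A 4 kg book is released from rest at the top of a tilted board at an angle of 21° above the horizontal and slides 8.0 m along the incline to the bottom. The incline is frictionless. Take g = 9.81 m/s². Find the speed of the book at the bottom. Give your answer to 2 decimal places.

7.50 m/s

The weight component along the incline is mg sin 21° = 14.062 N and the normal force is N = mg cos 21° = 36.634 N.
With no friction, a = g sin 21° = 3.5156 m/s².
Starting from rest over a distance of 8.0 m, v² = 2aL = 2 × 3.5156 × 8.0 = 56.2496, so v = 7.5000 m/s.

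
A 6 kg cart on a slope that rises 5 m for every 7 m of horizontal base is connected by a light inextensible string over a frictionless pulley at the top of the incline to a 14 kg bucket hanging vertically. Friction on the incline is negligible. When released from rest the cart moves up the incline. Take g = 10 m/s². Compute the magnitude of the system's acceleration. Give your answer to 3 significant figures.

For the cart on the incline: the weight component along the slope is m₁g sin 35.54° = 6 × 10 × 0.5812 = 34.872 N and the normal force is N = m₁g cos 35.54° = 48.824 N.
Newton's second law for the cart (up-slope positive): T − 34.872 = 6 a. For the hanging bucket (downward positive): 14 × 10 − T = 14 a.
Adding the two equations eliminates T: 105.128 = 20 a, so a = 5.2564 m/s².

5.26 m/s²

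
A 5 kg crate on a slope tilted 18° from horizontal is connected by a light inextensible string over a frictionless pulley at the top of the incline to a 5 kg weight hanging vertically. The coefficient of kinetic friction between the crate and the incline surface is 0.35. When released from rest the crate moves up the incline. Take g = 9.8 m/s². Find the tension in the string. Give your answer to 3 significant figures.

For the crate on the incline: the weight component along the slope is m₁g sin 18° = 5 × 9.8 × 0.3090 = 15.141 N and the normal force is N = m₁g cos 18° = 46.602 N.
Kinetic friction opposes the crate's motion up the incline: f = μN = 0.35 × 46.602 = 16.311 N acting down the slope.
Newton's second law for the crate (up-slope positive): T − 15.141 − 16.311 = 5 a. For the hanging weight (downward positive): 5 × 9.8 − T = 5 a.
Adding the two equations eliminates T: 17.548 = 10 a, so a = 1.7548 m/s².
Then from the hanging weight's equation, T = 5 × (9.8 − 1.7548) = 40.226 N.

40.2 N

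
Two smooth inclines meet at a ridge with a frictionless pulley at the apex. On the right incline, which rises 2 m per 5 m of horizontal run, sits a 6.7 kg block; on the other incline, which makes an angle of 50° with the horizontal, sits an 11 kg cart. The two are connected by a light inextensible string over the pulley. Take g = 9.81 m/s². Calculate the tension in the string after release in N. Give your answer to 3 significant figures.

Resolve each weight along its own incline: the 6.7 kg mass has component 6.7 × 9.81 × sin 21.80° = 24.410 N down its slope, and the 11 kg mass has 11 × 9.81 × sin 50° = 82.664 N down its slope.
The 11 kg side's 82.664 N exceeds the other side's 24.410 N, so that mass slides down and the 6.7 kg mass slides up. Taking that direction as positive, Newton's second law for the whole system gives 82.664 − 24.410 = (6.7 + 11) a, so a = 58.254 / 17.7 = 3.2912 m/s².
For the 6.7 kg mass (up-slope positive): T − 24.410 = 6.7 × 3.2912, so T = 46.461 N.

46.5 N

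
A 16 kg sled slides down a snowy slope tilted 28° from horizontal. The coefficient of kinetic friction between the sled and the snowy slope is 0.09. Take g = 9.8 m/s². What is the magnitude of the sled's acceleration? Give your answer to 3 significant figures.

Resolving the weight along the incline: the component pulling the sled down the slope is mg sin 28° = 16 × 9.8 × 0.4695 = 73.618 N, and the normal force is N = mg cos 28° = 16 × 9.8 × 0.8829 = 138.439 N.
Kinetic friction acts up the slope with magnitude f = μN = 0.09 × 138.439 = 12.460 N.
Net force along the incline is 73.618 − 12.460 = 61.158 N, so a = 61.158 / 16 = 3.8224 m/s².

3.82 m/s²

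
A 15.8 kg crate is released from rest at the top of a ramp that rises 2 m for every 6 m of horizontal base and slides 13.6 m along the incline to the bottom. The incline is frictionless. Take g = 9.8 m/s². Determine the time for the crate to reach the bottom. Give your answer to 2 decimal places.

The weight component along the incline is mg sin 18.43° = 48.965 N and the normal force is N = mg cos 18.43° = 146.894 N.
With no friction, a = g sin 18.43° = 3.0990 m/s².
Starting from rest, L = ½at², so t = √(2L/a) = √(2 × 13.6 / 3.0990) = 2.9626 s.

2.96 s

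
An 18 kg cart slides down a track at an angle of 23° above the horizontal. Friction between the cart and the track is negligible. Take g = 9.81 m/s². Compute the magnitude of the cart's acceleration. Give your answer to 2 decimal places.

3.83 m/s²

Resolving the weight along the incline: the component pulling the cart down the slope is mg sin 23° = 18 × 9.81 × 0.3907 = 68.990 N, and the normal force is N = mg cos 23° = 18 × 9.81 × 0.9205 = 162.542 N.
With no friction the net force along the incline is 68.990 N, so a = g sin 23° = 68.990 / 18 = 3.8328 m/s².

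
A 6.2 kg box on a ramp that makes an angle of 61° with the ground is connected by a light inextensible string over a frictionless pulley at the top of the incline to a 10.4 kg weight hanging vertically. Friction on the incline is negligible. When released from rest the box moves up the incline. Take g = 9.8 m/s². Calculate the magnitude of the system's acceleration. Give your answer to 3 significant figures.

For the box on the incline: the weight component along the slope is m₁g sin 61° = 6.2 × 9.8 × 0.8746 = 53.141 N and the normal force is N = m₁g cos 61° = 29.457 N.
Newton's second law for the box (up-slope positive): T − 53.141 = 6.2 a. For the hanging weight (downward positive): 10.4 × 9.8 − T = 10.4 a.
Adding the two equations eliminates T: 48.779 = 16.6 a, so a = 2.9385 m/s².

2.94 m/s²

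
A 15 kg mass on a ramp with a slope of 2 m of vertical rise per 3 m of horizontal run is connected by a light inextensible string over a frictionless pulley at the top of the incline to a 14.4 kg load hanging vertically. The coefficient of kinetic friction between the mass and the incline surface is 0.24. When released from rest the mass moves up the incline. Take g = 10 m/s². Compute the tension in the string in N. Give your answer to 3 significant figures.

129 N

For the mass on the incline: the weight component along the slope is m₁g sin 33.69° = 15 × 10 × 0.5547 = 83.205 N and the normal force is N = m₁g cos 33.69° = 124.808 N.
Kinetic friction opposes the mass's motion up the incline: f = μN = 0.24 × 124.808 = 29.954 N acting down the slope.
Newton's second law for the mass (up-slope positive): T − 83.205 − 29.954 = 15 a. For the hanging load (downward positive): 14.4 × 10 − T = 14.4 a.
Adding the two equations eliminates T: 30.841 = 29.4 a, so a = 1.0490 m/s².
Then from the hanging load's equation, T = 14.4 × (10 − 1.0490) = 128.894 N.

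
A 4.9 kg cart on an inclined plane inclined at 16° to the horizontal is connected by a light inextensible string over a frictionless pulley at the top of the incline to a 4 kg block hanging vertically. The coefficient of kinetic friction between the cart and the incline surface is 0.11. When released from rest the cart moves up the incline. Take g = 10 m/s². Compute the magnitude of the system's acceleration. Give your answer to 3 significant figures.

2.39 m/s²

For the cart on the incline: the weight component along the slope is m₁g sin 16° = 4.9 × 10 × 0.2756 = 13.504 N and the normal force is N = m₁g cos 16° = 47.102 N.
Kinetic friction opposes the cart's motion up the incline: f = μN = 0.11 × 47.102 = 5.181 N acting down the slope.
Newton's second law for the cart (up-slope positive): T − 13.504 − 5.181 = 4.9 a. For the hanging block (downward positive): 4 × 10 − T = 4 a.
Adding the two equations eliminates T: 21.315 = 8.9 a, so a = 2.3949 m/s².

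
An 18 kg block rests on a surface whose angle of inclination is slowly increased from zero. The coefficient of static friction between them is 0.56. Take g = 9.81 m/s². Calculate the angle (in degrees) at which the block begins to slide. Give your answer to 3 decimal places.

29.249°

At the threshold of sliding, static friction is at its maximum μ_s N and exactly balances the weight component along the incline: mg sin θ = μ_s mg cos θ.
Hence tan θ = μ_s = 0.56, so θ = arctan(0.56) = 29.2488°.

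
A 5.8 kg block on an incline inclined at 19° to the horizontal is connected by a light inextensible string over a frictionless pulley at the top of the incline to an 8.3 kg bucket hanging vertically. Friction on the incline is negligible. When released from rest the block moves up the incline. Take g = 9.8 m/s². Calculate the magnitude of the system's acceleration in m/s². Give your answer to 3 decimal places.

4.456 m/s²

For the block on the incline: the weight component along the slope is m₁g sin 19° = 5.8 × 9.8 × 0.3256 = 18.507 N and the normal force is N = m₁g cos 19° = 53.743 N.
Newton's second law for the block (up-slope positive): T − 18.507 = 5.8 a. For the hanging bucket (downward positive): 8.3 × 9.8 − T = 8.3 a.
Adding the two equations eliminates T: 62.833 = 14.1 a, so a = 4.4562 m/s².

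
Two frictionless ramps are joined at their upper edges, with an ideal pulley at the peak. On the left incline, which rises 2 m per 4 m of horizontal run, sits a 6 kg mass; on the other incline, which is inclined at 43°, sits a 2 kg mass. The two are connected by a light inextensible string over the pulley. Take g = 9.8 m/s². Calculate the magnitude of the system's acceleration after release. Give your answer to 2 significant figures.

Resolve each weight along its own incline: the 6 kg mass has component 6 × 9.8 × sin 26.57° = 26.296 N down its slope, and the 2 kg mass has 2 × 9.8 × sin 43° = 13.367 N down its slope.
The 6 kg side's 26.296 N exceeds the other side's 13.367 N, so that mass slides down and the 2 kg mass slides up. Taking that direction as positive, Newton's second law for the whole system gives 26.296 − 13.367 = (6 + 2) a, so a = 12.929 / 8 = 1.6161 m/s².

1.6 m/s²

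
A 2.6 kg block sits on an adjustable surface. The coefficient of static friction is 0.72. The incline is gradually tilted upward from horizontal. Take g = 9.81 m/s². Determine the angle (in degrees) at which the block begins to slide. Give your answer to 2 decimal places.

35.75°

At the threshold of sliding, static friction is at its maximum μ_s N and exactly balances the weight component along the incline: mg sin θ = μ_s mg cos θ.
Hence tan θ = μ_s = 0.72, so θ = arctan(0.72) = 35.7539°.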